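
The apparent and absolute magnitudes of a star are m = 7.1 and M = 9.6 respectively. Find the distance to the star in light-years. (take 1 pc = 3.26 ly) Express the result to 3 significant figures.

d ≈ 10.3 ly

μ = m − M = -2.500
m − M = 5 log₁₀ d − 5
log₁₀ d = (m − M)/5 + 1 = 0.5000
d = 10^0.5000 = 3.162 pc
= 10.31 ly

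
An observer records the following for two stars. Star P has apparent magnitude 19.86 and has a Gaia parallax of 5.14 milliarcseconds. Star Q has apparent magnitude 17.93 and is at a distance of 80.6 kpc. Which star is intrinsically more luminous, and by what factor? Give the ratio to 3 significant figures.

Star P: p = 5.14 mas = 5.14×10^-3″ → d = 1/p = 194.6 pc
Star P: M = m − 5 log₁₀ d + 5 = 19.86 − 5·2.2890 + 5 = 13.415
Star Q: d = 80.6 kpc = 80600 pc
Star Q: M = m − 5 log₁₀ d + 5 = 17.93 − 5·4.9063 + 5 = -1.602
ΔM = M_P − M_Q = 13.415 − (-1.602) = 15.016; smaller M is more luminous → Star Q.
L ratio = 10^(0.4 |ΔM|) = 10^6.007 = 1.015×10^6

Star Q is more luminous, by a factor of 1.02×10^6.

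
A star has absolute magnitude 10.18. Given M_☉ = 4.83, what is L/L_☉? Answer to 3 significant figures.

L/L_☉ ≈ 7.24×10^-3

M − M_☉ = 10.18 − 4.83 = 5.350
L/L_☉ = 10^(−0.4 (M − M_☉)) = 10^-2.140 = 7.244×10^-3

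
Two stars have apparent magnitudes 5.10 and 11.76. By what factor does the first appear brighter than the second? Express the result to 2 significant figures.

460

Δm = 5.10 − (11.76) = -6.66
Flux ratio = 10^(−0.4 Δm) = 10^(−0.4 × -6.66) = 10^2.664 = 461.3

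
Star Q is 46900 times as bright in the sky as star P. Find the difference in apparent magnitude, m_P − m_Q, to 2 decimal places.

m_P − m_Q ≈ 11.68

Pogson: Δm = −2.5 log₁₀(ratio) = −2.5 log₁₀(46900) = −2.5 × 4.6712 = -11.678
Star Q is brighter so has the smaller magnitude: m_P − m_Q is positive.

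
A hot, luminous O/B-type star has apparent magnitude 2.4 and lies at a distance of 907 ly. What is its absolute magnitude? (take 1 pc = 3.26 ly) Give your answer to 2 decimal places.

M ≈ -4.82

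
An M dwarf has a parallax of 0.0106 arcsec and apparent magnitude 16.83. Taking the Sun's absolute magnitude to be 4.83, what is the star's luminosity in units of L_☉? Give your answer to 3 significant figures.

L/L_☉ ≈ 1.41×10^-3

d = 1/p = 1/0.0106″ = 94.34 pc
M = m − 5 log₁₀ d + 5 = 16.83 − 5·1.9747 + 5 = 11.957
M − M_☉ = 11.957 − 4.83 = 7.127
L/L_☉ = 10^(−0.4 × 7.127) = 1.411×10^-3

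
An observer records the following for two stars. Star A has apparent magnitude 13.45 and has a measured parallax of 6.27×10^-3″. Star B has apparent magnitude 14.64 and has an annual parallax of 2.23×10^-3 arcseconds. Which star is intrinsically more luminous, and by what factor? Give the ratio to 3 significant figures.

Star B is more luminous, by a factor of 2.64.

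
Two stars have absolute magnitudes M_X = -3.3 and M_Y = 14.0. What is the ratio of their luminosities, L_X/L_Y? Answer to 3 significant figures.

ΔM = M_X − M_Y = -17.3
L_X/L_Y = 10^(−0.4 ΔM) = 10^6.920 = 8.318×10^6

L_X/L_Y ≈ 8.32×10^6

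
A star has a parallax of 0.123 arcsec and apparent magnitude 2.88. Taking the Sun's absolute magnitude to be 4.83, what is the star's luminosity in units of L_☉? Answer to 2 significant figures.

d = 1/p = 1/0.123″ = 8.130 pc
M = m − 5 log₁₀ d + 5 = 2.88 − 5·0.9101 + 5 = 3.330
M − M_☉ = 3.330 − 4.83 = -1.500
L/L_☉ = 10^(−0.4 × -1.500) = 3.983

L/L_☉ ≈ 4.0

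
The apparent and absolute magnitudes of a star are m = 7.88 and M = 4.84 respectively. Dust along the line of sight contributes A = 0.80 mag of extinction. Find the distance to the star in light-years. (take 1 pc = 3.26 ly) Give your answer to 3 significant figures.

d ≈ 91.5 ly

m − M = 5 log₁₀(d/10 pc) + A  ⇒  7.88 − (4.84) − 0.80 = 5 log₁₀(d/10)
2.240 = 5 log₁₀(d/10)
log₁₀ d = (m − M − A)/5 + 1 = 1.4480
d = 10^1.4480 = 28.05 pc
= 91.46 ly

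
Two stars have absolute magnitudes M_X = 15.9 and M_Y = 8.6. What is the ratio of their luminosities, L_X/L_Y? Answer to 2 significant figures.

L_X/L_Y ≈ 1.2×10^-3

ΔM = M_X − M_Y = 7.3
L_X/L_Y = 10^(−0.4 ΔM) = 10^-2.920 = 1.202×10^-3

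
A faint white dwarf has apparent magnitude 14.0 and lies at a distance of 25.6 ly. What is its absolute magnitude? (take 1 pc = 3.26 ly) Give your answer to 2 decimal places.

d = 25.6 ly / 3.26 = 7.853 pc
5 log₁₀(d/10 pc) = 5 log₁₀(7.853) − 5 = -0.525
M = m − 5 log₁₀(d/10) = 14.0 + 0.525 = 14.525

M ≈ 14.52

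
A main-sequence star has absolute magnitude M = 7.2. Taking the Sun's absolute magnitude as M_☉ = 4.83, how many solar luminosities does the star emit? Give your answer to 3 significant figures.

L/L_☉ ≈ 0.113

M − M_☉ = 7.2 − 4.83 = 2.370
L/L_☉ = 10^(−0.4 (M − M_☉)) = 10^-0.948 = 0.1127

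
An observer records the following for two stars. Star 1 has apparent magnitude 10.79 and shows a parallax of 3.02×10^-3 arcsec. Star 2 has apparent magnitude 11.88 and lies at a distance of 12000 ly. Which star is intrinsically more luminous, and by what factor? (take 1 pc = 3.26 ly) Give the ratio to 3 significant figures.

Star 1: d = 1/p = 1/3.02×10^-3″ = 331.1 pc
Star 1: M = m − 5 log₁₀ d + 5 = 10.79 − 5·2.5200 + 5 = 3.190
Star 2: d = 12000 ly / 3.26 = 3681 pc
Star 2: M = m − 5 log₁₀ d + 5 = 11.88 − 5·3.5660 + 5 = -0.950
ΔM = M_1 − M_2 = 3.190 − (-0.950) = 4.140; smaller M is more luminous → Star 2.
L ratio = 10^(0.4 |ΔM|) = 10^1.656 = 45.28

Star 2 is more luminous, by a factor of 45.3.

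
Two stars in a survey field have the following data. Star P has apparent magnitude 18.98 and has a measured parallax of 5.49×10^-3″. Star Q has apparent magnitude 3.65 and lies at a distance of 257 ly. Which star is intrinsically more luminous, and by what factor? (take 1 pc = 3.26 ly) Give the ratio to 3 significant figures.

Star Q is more luminous, by a factor of 254000.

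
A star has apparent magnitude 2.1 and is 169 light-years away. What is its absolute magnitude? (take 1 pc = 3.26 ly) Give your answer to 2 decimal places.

d = 169 ly / 3.26 = 51.84 pc
5 log₁₀(d/10 pc) = 5 log₁₀(51.84) − 5 = 3.573
M = m − 5 log₁₀(d/10) = 2.1 − 3.573 = -1.473

M ≈ -1.47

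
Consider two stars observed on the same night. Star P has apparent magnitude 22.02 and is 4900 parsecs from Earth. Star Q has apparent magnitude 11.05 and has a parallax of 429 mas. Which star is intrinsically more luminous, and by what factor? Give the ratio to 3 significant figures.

Star P: M = m − 5 log₁₀ d + 5 = 22.02 − 5·3.6902 + 5 = 8.569
Star Q: p = 429 mas = 0.429″ → d = 1/p = 2.331 pc
Star Q: M = m − 5 log₁₀ d + 5 = 11.05 − 5·0.3675 + 5 = 14.212
ΔM = M_P − M_Q = 8.569 − (14.212) = -5.643; smaller M is more luminous → Star P.
L ratio = 10^(0.4 |ΔM|) = 10^2.257 = 180.8

Star P is more luminous, by a factor of 181.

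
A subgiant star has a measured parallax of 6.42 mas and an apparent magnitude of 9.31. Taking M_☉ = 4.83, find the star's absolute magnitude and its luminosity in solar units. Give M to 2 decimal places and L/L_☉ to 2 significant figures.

M ≈ 3.35; L/L_☉ ≈ 3.9

d = 1/p = 1000/6.42 mas = 155.8 pc
M = m − 5 log₁₀ d + 5 = 9.31 − 5·2.1925 + 5 = 3.348
M − M_☉ = 3.348 − 4.83 = -1.482
L/L_☉ = 10^(−0.4 × -1.482) = 3.917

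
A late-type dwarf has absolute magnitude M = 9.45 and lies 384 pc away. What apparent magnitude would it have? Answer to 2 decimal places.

m = M + 5 log₁₀ d − 5 = 9.45 + 5·2.5843 − 5 = 17.372

m ≈ 17.37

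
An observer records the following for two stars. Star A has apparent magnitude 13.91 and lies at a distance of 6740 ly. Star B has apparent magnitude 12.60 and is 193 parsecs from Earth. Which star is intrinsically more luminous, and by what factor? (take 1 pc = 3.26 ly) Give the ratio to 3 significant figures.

Star A: d = 6740 ly / 3.26 = 2067 pc
Star A: M = m − 5 log₁₀ d + 5 = 13.91 − 5·3.3154 + 5 = 2.333
Star B: M = m − 5 log₁₀ d + 5 = 12.60 − 5·2.2856 + 5 = 6.172
ΔM = M_A − M_B = 2.333 − (6.172) = -3.839; smaller M is more luminous → Star A.
L ratio = 10^(0.4 |ΔM|) = 10^1.536 = 34.34

Star A is more luminous, by a factor of 34.3.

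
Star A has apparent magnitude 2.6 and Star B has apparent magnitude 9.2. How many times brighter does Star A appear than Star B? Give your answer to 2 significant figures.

440

Δm = 2.6 − (9.2) = -6.6
Flux ratio = 10^(−0.4 Δm) = 10^(−0.4 × -6.6) = 10^2.640 = 436.5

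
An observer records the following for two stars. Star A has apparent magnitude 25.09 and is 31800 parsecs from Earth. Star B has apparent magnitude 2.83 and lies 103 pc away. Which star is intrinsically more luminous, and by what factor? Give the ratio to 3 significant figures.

Star A: M = m − 5 log₁₀ d + 5 = 25.09 − 5·4.5024 + 5 = 7.578
Star B: M = m − 5 log₁₀ d + 5 = 2.83 − 5·2.0128 + 5 = -2.234
ΔM = M_A − M_B = 7.578 − (-2.234) = 9.812; smaller M is more luminous → Star B.
L ratio = 10^(0.4 |ΔM|) = 10^3.925 = 8410

Star B is more luminous, by a factor of 8410.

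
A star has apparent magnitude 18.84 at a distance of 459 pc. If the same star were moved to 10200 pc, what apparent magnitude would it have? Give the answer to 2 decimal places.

m ≈ 25.57

Flux ∝ 1/d², so Δm = 5 log₁₀(d₂/d₁) = 5 log₁₀(10200/459) = 6.734
m₂ = m₁ + Δm = 18.84 + (6.734) = 25.574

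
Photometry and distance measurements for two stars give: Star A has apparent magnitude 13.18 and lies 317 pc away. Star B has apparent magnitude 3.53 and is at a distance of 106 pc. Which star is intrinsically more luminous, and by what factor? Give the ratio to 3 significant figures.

Star A: M = m − 5 log₁₀ d + 5 = 13.18 − 5·2.5011 + 5 = 5.675
Star B: M = m − 5 log₁₀ d + 5 = 3.53 − 5·2.0253 + 5 = -1.597
ΔM = M_A − M_B = 5.675 − (-1.597) = 7.271; smaller M is more luminous → Star B.
L ratio = 10^(0.4 |ΔM|) = 10^2.908 = 810.0

Star B is more luminous, by a factor of 810.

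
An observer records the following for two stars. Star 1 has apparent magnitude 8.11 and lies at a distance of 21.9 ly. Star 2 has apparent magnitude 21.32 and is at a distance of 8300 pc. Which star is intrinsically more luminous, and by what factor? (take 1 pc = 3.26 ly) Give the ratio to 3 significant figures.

Star 2 is more luminous, by a factor of 7.94.

Star 1: d = 21.9 ly / 3.26 = 6.718 pc
Star 1: M = m − 5 log₁₀ d + 5 = 8.11 − 5·0.8272 + 5 = 8.974
Star 2: M = m − 5 log₁₀ d + 5 = 21.32 − 5·3.9191 + 5 = 6.725
ΔM = M_1 − M_2 = 8.974 − (6.725) = 2.249; smaller M is more luminous → Star 2.
L ratio = 10^(0.4 |ΔM|) = 10^0.900 = 7.938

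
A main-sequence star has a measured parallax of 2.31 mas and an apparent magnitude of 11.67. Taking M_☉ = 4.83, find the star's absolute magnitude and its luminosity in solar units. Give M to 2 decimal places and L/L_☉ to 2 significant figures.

M ≈ 3.49; L/L_☉ ≈ 3.4

d = 1/p = 1000/2.31 mas = 432.9 pc
M = m − 5 log₁₀ d + 5 = 11.67 − 5·2.6364 + 5 = 3.488
M − M_☉ = 3.488 − 4.83 = -1.342
L/L_☉ = 10^(−0.4 × -1.342) = 3.442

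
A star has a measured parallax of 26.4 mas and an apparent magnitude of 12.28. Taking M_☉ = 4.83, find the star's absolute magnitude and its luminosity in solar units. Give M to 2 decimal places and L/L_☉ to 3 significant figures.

M ≈ 9.39; L/L_☉ ≈ 0.0150

d = 1/p = 1000/26.4 mas = 37.88 pc
M = m − 5 log₁₀ d + 5 = 12.28 − 5·1.5784 + 5 = 9.388
M − M_☉ = 9.388 − 4.83 = 4.558
L/L_☉ = 10^(−0.4 × 4.558) = 0.01502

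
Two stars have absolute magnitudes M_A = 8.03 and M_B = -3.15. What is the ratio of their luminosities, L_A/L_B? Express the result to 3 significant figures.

L_A/L_B ≈ 3.37×10^-5

ΔM = M_A − M_B = 11.18
L_A/L_B = 10^(−0.4 ΔM) = 10^-4.472 = 3.373×10^-5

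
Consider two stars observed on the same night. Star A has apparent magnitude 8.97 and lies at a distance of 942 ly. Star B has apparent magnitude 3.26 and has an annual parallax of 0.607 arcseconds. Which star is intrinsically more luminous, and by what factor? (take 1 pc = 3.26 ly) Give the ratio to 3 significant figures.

Star A is more luminous, by a factor of 160.

Star A: d = 942 ly / 3.26 = 289.0 pc
Star A: M = m − 5 log₁₀ d + 5 = 8.97 − 5·2.4608 + 5 = 1.666
Star B: d = 1/p = 1/0.607″ = 1.647 pc
Star B: M = m − 5 log₁₀ d + 5 = 3.26 − 5·0.2168 + 5 = 7.176
ΔM = M_A − M_B = 1.666 − (7.176) = -5.510; smaller M is more luminous → Star A.
L ratio = 10^(0.4 |ΔM|) = 10^2.204 = 160.0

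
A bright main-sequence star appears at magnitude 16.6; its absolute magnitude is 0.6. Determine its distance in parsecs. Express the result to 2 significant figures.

d ≈ 16000 pc

Distance modulus: m − M = 16.6 − (0.6) = 16.000
m − M = 5 log₁₀ d − 5
log₁₀ d = (m − M)/5 + 1 = 4.2000
d = 10^4.2000 = 15850 pc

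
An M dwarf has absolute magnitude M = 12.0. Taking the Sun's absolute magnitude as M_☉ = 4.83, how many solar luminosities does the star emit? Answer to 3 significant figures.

M − M_☉ = 12.0 − 4.83 = 7.170
L/L_☉ = 10^(−0.4 (M − M_☉)) = 10^-2.868 = 1.355×10^-3

L/L_☉ ≈ 1.36×10^-3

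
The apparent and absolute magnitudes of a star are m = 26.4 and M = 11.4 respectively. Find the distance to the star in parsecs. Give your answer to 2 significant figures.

d ≈ 10000 pc

μ = m − M = 15.000
m − M = 5 log₁₀ d − 5
log₁₀ d = (m − M)/5 + 1 = 4.0000
d = 10^4.0000 = 10000 pc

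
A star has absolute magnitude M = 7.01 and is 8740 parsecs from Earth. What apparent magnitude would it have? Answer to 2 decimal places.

m = M + 5 log₁₀ d − 5 = 7.01 + 5·3.9415 − 5 = 21.718

m ≈ 21.72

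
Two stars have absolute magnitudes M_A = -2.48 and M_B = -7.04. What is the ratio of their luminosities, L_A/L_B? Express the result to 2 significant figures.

L_A/L_B ≈ 0.015

ΔM = M_A − M_B = 4.56
L_A/L_B = 10^(−0.4 ΔM) = 10^-1.824 = 0.01500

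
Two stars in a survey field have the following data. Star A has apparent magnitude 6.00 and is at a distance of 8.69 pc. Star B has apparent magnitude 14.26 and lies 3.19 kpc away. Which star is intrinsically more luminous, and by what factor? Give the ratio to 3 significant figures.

Star B is more luminous, by a factor of 66.9.

Star A: M = m − 5 log₁₀ d + 5 = 6.00 − 5·0.9390 + 5 = 6.305
Star B: d = 3.19 kpc = 3190 pc
Star B: M = m − 5 log₁₀ d + 5 = 14.26 − 5·3.5038 + 5 = 1.741
ΔM = M_A − M_B = 6.305 − (1.741) = 4.564; smaller M is more luminous → Star B.
L ratio = 10^(0.4 |ΔM|) = 10^1.826 = 66.92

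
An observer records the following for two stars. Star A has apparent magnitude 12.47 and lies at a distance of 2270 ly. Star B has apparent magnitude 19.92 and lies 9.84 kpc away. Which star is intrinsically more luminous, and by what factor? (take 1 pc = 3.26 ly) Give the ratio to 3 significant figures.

Star A: d = 2270 ly / 3.26 = 696.3 pc
Star A: M = m − 5 log₁₀ d + 5 = 12.47 − 5·2.8428 + 5 = 3.256
Star B: d = 9.84 kpc = 9840 pc
Star B: M = m − 5 log₁₀ d + 5 = 19.92 − 5·3.9930 + 5 = 4.955
ΔM = M_A − M_B = 3.256 − (4.955) = -1.699; smaller M is more luminous → Star A.
L ratio = 10^(0.4 |ΔM|) = 10^0.680 = 4.782

Star A is more luminous, by a factor of 4.78.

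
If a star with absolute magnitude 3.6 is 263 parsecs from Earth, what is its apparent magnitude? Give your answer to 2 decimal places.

m = M + 5 log₁₀ d − 5 = 3.6 + 5·2.4200 − 5 = 10.700

m ≈ 10.70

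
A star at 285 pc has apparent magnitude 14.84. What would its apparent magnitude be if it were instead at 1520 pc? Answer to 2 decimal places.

m ≈ 18.47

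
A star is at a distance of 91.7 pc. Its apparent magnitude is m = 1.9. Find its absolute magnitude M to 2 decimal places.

M ≈ -2.91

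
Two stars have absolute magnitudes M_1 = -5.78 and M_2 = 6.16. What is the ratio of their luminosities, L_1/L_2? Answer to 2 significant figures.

ΔM = M_1 − M_2 = -11.94
L_1/L_2 = 10^(−0.4 ΔM) = 10^4.776 = 59700

L_1/L_2 ≈ 60000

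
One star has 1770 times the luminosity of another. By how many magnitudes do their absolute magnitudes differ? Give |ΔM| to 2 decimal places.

|ΔM| ≈ 8.12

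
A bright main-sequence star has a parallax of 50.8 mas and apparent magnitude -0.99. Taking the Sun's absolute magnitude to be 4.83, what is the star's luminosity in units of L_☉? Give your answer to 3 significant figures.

d = 1/p = 1000/50.8 mas = 19.69 pc
M = m − 5 log₁₀ d + 5 = -0.99 − 5·1.2941 + 5 = -2.461
M − M_☉ = -2.461 − 4.83 = -7.291
L/L_☉ = 10^(−0.4 × -7.291) = 824.7

L/L_☉ ≈ 825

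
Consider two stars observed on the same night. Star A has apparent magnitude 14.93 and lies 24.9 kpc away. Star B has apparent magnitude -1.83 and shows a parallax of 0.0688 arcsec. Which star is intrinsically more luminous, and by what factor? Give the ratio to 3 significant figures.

Star B is more luminous, by a factor of 1.72.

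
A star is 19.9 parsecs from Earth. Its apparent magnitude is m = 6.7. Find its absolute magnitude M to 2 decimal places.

5 log₁₀(d/10 pc) = 5 log₁₀(19.90) − 5 = 1.494
M = m − 5 log₁₀(d/10) = 6.7 − 1.494 = 5.206

M ≈ 5.21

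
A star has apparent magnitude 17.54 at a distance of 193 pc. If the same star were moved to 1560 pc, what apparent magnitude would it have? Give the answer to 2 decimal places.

Flux ∝ 1/d², so Δm = 5 log₁₀(d₂/d₁) = 5 log₁₀(1560/193) = 4.538
m₂ = m₁ + Δm = 17.54 + (4.538) = 22.078

m ≈ 22.08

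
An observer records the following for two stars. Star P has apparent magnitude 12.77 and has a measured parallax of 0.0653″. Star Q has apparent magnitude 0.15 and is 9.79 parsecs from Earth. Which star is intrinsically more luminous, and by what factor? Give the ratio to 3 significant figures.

Star P: d = 1/p = 1/0.0653″ = 15.31 pc
Star P: M = m − 5 log₁₀ d + 5 = 12.77 − 5·1.1851 + 5 = 11.845
Star Q: M = m − 5 log₁₀ d + 5 = 0.15 − 5·0.9908 + 5 = 0.196
ΔM = M_P − M_Q = 11.845 − (0.196) = 11.648; smaller M is more luminous → Star Q.
L ratio = 10^(0.4 |ΔM|) = 10^4.659 = 45640

Star Q is more luminous, by a factor of 45600.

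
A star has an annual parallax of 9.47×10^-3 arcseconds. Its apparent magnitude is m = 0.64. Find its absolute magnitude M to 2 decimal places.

d = 1/p = 1/9.47×10^-3″ = 105.6 pc
5 log₁₀(d/10 pc) = 5 log₁₀(105.6) − 5 = 5.118
M = m − 5 log₁₀(d/10) = 0.64 − 5.118 = -4.478

M ≈ -4.48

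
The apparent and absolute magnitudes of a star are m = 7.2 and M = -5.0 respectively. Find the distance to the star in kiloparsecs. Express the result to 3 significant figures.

d ≈ 2.75 kpc

μ = m − M = 12.200
m − M = 5 log₁₀ d − 5
log₁₀ d = (m − M)/5 + 1 = 3.4400
d = 10^3.4400 = 2754 pc
= 2.754 kpc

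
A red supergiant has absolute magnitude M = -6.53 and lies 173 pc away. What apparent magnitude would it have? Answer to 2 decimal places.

m = M + 5 log₁₀ d − 5 = -6.53 + 5·2.2380 − 5 = -0.340

m ≈ -0.34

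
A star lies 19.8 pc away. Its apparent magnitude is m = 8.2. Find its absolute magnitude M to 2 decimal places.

M ≈ 6.72

5 log₁₀(d/10 pc) = 5 log₁₀(19.80) − 5 = 1.483
M = m − 5 log₁₀(d/10) = 8.2 − 1.483 = 6.717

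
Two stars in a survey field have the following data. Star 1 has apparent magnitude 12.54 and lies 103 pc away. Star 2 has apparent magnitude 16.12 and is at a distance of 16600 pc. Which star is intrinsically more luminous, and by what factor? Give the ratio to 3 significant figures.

Star 2 is more luminous, by a factor of 961.

Star 1: M = m − 5 log₁₀ d + 5 = 12.54 − 5·2.0128 + 5 = 7.476
Star 2: M = m − 5 log₁₀ d + 5 = 16.12 − 5·4.2201 + 5 = 0.019
ΔM = M_1 − M_2 = 7.476 − (0.019) = 7.456; smaller M is more luminous → Star 2.
L ratio = 10^(0.4 |ΔM|) = 10^2.983 = 960.6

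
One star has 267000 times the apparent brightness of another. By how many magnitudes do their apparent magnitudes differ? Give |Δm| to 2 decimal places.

|Δm| ≈ 13.57

Pogson: Δm = −2.5 log₁₀(ratio) = −2.5 log₁₀(267000) = −2.5 × 5.4265 = -13.566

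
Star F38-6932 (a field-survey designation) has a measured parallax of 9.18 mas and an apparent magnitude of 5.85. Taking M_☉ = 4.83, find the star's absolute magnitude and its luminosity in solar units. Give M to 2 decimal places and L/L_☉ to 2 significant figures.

d = 1/p = 1000/9.18 mas = 108.9 pc
M = m − 5 log₁₀ d + 5 = 5.85 − 5·2.0372 + 5 = 0.664
M − M_☉ = 0.664 − 4.83 = -4.166
L/L_☉ = 10^(−0.4 × -4.166) = 46.38

M ≈ 0.66; L/L_☉ ≈ 46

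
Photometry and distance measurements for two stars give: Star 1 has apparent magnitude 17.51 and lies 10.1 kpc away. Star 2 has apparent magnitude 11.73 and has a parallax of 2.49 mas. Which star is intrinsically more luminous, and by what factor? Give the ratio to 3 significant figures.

Star 1: d = 10.1 kpc = 10100 pc
Star 1: M = m − 5 log₁₀ d + 5 = 17.51 − 5·4.0043 + 5 = 2.488
Star 2: p = 2.49 mas = 2.49×10^-3″ → d = 1/p = 401.6 pc
Star 2: M = m − 5 log₁₀ d + 5 = 11.73 − 5·2.6038 + 5 = 3.711
ΔM = M_1 − M_2 = 2.488 − (3.711) = -1.223; smaller M is more luminous → Star 1.
L ratio = 10^(0.4 |ΔM|) = 10^0.489 = 3.083

Star 1 is more luminous, by a factor of 3.08.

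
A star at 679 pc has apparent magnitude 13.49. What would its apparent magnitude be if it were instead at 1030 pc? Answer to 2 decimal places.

m ≈ 14.39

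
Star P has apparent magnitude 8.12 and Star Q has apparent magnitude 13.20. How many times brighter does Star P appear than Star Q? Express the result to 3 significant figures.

108

Δm = 8.12 − (13.20) = -5.08
Flux ratio = 10^(−0.4 Δm) = 10^(−0.4 × -5.08) = 10^2.032 = 107.6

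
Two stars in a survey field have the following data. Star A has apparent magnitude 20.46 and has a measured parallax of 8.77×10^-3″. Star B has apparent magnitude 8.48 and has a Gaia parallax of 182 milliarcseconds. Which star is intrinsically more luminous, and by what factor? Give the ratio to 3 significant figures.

Star A: d = 1/p = 1/8.77×10^-3″ = 114.0 pc
Star A: M = m − 5 log₁₀ d + 5 = 20.46 − 5·2.0570 + 5 = 15.175
Star B: p = 182 mas = 0.182″ → d = 1/p = 5.495 pc
Star B: M = m − 5 log₁₀ d + 5 = 8.48 − 5·0.7399 + 5 = 9.780
ΔM = M_A − M_B = 15.175 − (9.780) = 5.395; smaller M is more luminous → Star B.
L ratio = 10^(0.4 |ΔM|) = 10^2.158 = 143.8

Star B is more luminous, by a factor of 144.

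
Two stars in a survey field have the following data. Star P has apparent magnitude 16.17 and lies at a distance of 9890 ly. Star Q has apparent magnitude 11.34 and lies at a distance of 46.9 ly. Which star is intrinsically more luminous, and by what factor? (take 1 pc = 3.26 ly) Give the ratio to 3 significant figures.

Star P is more luminous, by a factor of 520.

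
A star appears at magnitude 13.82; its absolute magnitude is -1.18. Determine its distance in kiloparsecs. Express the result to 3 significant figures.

d ≈ 10.0 kpc

Distance modulus: m − M = 13.82 − (-1.18) = 15.000
m − M = 5 log₁₀ d − 5
log₁₀ d = (m − M)/5 + 1 = 4.0000
d = 10^4.0000 = 10000 pc
= 10.00 kpc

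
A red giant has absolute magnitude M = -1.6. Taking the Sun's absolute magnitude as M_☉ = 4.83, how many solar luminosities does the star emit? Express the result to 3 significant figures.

L/L_☉ ≈ 373

M − M_☉ = -1.6 − 4.83 = -6.430
L/L_☉ = 10^(−0.4 (M − M_☉)) = 10^2.572 = 373.3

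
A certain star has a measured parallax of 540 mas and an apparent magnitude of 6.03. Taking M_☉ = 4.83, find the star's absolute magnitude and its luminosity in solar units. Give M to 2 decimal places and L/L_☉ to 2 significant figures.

d = 1/p = 1000/540 mas = 1.852 pc
M = m − 5 log₁₀ d + 5 = 6.03 − 5·0.2676 + 5 = 9.692
M − M_☉ = 9.692 − 4.83 = 4.862
L/L_☉ = 10^(−0.4 × 4.862) = 0.01136

M ≈ 9.69; L/L_☉ ≈ 0.011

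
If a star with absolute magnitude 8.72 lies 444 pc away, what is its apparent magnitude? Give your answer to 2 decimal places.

m = M + 5 log₁₀ d − 5 = 8.72 + 5·2.6474 − 5 = 16.957

m ≈ 16.96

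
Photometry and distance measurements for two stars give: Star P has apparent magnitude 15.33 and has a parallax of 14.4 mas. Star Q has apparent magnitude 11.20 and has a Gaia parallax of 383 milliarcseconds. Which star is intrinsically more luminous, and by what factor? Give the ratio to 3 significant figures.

Star P is more luminous, by a factor of 15.8.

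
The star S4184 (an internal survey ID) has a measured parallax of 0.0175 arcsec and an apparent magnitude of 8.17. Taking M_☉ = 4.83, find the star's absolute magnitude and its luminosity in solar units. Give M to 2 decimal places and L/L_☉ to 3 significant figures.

d = 1/p = 1/0.0175″ = 57.14 pc
M = m − 5 log₁₀ d + 5 = 8.17 − 5·1.7570 + 5 = 4.385
M − M_☉ = 4.385 − 4.83 = -0.445
L/L_☉ = 10^(−0.4 × -0.445) = 1.506

M ≈ 4.39; L/L_☉ ≈ 1.51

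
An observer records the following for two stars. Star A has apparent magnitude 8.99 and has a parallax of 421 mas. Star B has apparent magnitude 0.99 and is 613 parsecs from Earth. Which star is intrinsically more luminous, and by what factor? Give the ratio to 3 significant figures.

Star B is more luminous, by a factor of 1.06×10^8.

Star A: p = 421 mas = 0.421″ → d = 1/p = 2.375 pc
Star A: M = m − 5 log₁₀ d + 5 = 8.99 − 5·0.3757 + 5 = 12.111
Star B: M = m − 5 log₁₀ d + 5 = 0.99 − 5·2.7875 + 5 = -7.947
ΔM = M_A − M_B = 12.111 − (-7.947) = 20.059; smaller M is more luminous → Star B.
L ratio = 10^(0.4 |ΔM|) = 10^8.023 = 1.056×10^8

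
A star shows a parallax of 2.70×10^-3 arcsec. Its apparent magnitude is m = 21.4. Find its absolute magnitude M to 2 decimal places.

d = 1/p = 1/2.70×10^-3″ = 370.4 pc
5 log₁₀(d/10 pc) = 5 log₁₀(370.4) − 5 = 7.843
M = m − 5 log₁₀(d/10) = 21.4 − 7.843 = 13.557

M ≈ 13.56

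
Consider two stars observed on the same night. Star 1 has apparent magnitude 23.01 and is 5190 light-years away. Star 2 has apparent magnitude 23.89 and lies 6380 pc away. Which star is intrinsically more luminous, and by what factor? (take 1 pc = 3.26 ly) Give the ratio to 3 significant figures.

Star 2 is more luminous, by a factor of 7.14.

Star 1: d = 5190 ly / 3.26 = 1592 pc
Star 1: M = m − 5 log₁₀ d + 5 = 23.01 − 5·3.2019 + 5 = 12.000
Star 2: M = m − 5 log₁₀ d + 5 = 23.89 − 5·3.8048 + 5 = 9.866
ΔM = M_1 − M_2 = 12.000 − (9.866) = 2.134; smaller M is more luminous → Star 2.
L ratio = 10^(0.4 |ΔM|) = 10^0.854 = 7.141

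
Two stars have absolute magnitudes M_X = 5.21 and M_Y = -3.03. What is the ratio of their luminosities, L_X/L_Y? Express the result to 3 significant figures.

ΔM = M_X − M_Y = 8.24
L_X/L_Y = 10^(−0.4 ΔM) = 10^-3.296 = 5.058×10^-4

L_X/L_Y ≈ 5.06×10^-4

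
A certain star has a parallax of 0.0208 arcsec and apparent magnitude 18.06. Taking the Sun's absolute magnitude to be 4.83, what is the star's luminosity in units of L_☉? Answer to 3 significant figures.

L/L_☉ ≈ 1.18×10^-4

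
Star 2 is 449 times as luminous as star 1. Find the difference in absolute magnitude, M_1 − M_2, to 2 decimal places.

Pogson: ΔM = −2.5 log₁₀(ratio) = −2.5 log₁₀(449) = −2.5 × 2.6522 = -6.631
Star 2 is brighter so has the smaller magnitude: M_1 − M_2 is positive.

M_1 − M_2 ≈ 6.63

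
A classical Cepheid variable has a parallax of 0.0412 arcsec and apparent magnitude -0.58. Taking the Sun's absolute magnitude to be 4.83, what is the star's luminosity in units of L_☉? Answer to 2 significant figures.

L/L_☉ ≈ 860

d = 1/p = 1/0.0412″ = 24.27 pc
M = m − 5 log₁₀ d + 5 = -0.58 − 5·1.3851 + 5 = -2.506
M − M_☉ = -2.506 − 4.83 = -7.336
L/L_☉ = 10^(−0.4 × -7.336) = 859.4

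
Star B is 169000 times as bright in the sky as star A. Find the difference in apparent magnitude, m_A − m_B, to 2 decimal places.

Pogson: Δm = −2.5 log₁₀(ratio) = −2.5 log₁₀(169000) = −2.5 × 5.2279 = -13.070
Star B is brighter so has the smaller magnitude: m_A − m_B is positive.

m_A − m_B ≈ 13.07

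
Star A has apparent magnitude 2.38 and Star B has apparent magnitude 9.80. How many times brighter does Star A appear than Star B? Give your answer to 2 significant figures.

Δm = 2.38 − (9.80) = -7.42
Flux ratio = 10^(−0.4 Δm) = 10^(−0.4 × -7.42) = 10^2.968 = 929.0

930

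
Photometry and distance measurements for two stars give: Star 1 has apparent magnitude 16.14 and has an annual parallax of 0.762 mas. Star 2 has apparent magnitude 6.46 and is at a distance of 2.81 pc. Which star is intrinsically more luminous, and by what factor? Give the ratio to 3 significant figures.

Star 1: p = 0.762 mas = 7.62×10^-4″ → d = 1/p = 1312 pc
Star 1: M = m − 5 log₁₀ d + 5 = 16.14 − 5·3.1180 + 5 = 5.550
Star 2: M = m − 5 log₁₀ d + 5 = 6.46 − 5·0.4487 + 5 = 9.216
ΔM = M_1 − M_2 = 5.550 − (9.216) = -3.667; smaller M is more luminous → Star 1.
L ratio = 10^(0.4 |ΔM|) = 10^1.467 = 29.29

Star 1 is more luminous, by a factor of 29.3.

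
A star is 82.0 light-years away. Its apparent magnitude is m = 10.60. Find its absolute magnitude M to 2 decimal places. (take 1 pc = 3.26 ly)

M ≈ 8.60

d = 82.0 ly / 3.26 = 25.15 pc
5 log₁₀(d/10 pc) = 5 log₁₀(25.15) − 5 = 2.003
M = m − 5 log₁₀(d/10) = 10.60 − 2.003 = 8.597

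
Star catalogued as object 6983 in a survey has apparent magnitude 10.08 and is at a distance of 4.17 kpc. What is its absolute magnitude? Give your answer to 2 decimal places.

d = 4.17 kpc = 4170 pc
5 log₁₀(d/10 pc) = 5 log₁₀(4170) − 5 = 13.101
M = m − 5 log₁₀(d/10) = 10.08 − 13.101 = -3.021

M ≈ -3.02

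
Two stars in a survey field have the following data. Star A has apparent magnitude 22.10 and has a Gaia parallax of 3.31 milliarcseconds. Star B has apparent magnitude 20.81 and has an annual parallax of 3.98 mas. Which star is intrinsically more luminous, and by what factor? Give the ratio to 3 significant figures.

Star A: p = 3.31 mas = 3.31×10^-3″ → d = 1/p = 302.1 pc
Star A: M = m − 5 log₁₀ d + 5 = 22.10 − 5·2.4802 + 5 = 14.699
Star B: p = 3.98 mas = 3.98×10^-3″ → d = 1/p = 251.3 pc
Star B: M = m − 5 log₁₀ d + 5 = 20.81 − 5·2.4001 + 5 = 13.809
ΔM = M_A − M_B = 14.699 − (13.809) = 0.890; smaller M is more luminous → Star B.
L ratio = 10^(0.4 |ΔM|) = 10^0.356 = 2.269

Star B is more luminous, by a factor of 2.27.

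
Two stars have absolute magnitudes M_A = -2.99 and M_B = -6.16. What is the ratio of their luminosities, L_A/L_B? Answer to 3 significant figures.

L_A/L_B ≈ 0.0540

ΔM = M_A − M_B = 3.17
L_A/L_B = 10^(−0.4 ΔM) = 10^-1.268 = 0.05395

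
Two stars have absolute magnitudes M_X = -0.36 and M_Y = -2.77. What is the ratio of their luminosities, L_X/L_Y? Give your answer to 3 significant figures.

L_X/L_Y ≈ 0.109

ΔM = M_X − M_Y = 2.41
L_X/L_Y = 10^(−0.4 ΔM) = 10^-0.964 = 0.1086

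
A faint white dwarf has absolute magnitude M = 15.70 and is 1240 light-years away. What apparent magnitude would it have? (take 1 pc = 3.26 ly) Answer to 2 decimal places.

m ≈ 23.60

d = 1240 ly / 3.26 = 380.4 pc
m = M + 5 log₁₀ d − 5 = 15.70 + 5·2.5802 − 5 = 23.601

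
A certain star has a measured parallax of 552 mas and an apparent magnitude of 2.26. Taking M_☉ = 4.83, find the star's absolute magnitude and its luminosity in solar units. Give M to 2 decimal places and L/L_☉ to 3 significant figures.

M ≈ 5.97; L/L_☉ ≈ 0.350

d = 1/p = 1000/552 mas = 1.812 pc
M = m − 5 log₁₀ d + 5 = 2.26 − 5·0.2581 + 5 = 5.970
M − M_☉ = 5.970 − 4.83 = 1.140
L/L_☉ = 10^(−0.4 × 1.140) = 0.3500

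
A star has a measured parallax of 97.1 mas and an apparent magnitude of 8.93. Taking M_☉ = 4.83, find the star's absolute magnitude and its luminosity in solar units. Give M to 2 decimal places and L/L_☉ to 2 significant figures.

M ≈ 8.87; L/L_☉ ≈ 0.024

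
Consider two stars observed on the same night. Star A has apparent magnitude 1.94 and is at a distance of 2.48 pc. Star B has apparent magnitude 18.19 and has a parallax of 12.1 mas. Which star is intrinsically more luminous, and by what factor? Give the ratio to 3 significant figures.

Star A: M = m − 5 log₁₀ d + 5 = 1.94 − 5·0.3945 + 5 = 4.968
Star B: p = 12.1 mas = 0.0121″ → d = 1/p = 82.64 pc
Star B: M = m − 5 log₁₀ d + 5 = 18.19 − 5·1.9172 + 5 = 13.604
ΔM = M_A − M_B = 4.968 − (13.604) = -8.636; smaller M is more luminous → Star A.
L ratio = 10^(0.4 |ΔM|) = 10^3.454 = 2848

Star A is more luminous, by a factor of 2850.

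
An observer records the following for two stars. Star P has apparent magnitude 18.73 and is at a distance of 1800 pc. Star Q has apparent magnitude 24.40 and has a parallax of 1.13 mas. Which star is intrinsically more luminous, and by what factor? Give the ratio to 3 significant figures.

Star P: M = m − 5 log₁₀ d + 5 = 18.73 − 5·3.2553 + 5 = 7.454
Star Q: p = 1.13 mas = 1.13×10^-3″ → d = 1/p = 885.0 pc
Star Q: M = m − 5 log₁₀ d + 5 = 24.40 − 5·2.9469 + 5 = 14.665
ΔM = M_P − M_Q = 7.454 − (14.665) = -7.212; smaller M is more luminous → Star P.
L ratio = 10^(0.4 |ΔM|) = 10^2.885 = 766.8

Star P is more luminous, by a factor of 767.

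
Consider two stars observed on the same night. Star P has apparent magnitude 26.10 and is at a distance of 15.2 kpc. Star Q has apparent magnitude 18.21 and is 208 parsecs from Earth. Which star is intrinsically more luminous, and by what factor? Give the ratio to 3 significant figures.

Star P: d = 15.2 kpc = 15200 pc
Star P: M = m − 5 log₁₀ d + 5 = 26.10 − 5·4.1818 + 5 = 10.191
Star Q: M = m − 5 log₁₀ d + 5 = 18.21 − 5·2.3181 + 5 = 11.620
ΔM = M_P − M_Q = 10.191 − (11.620) = -1.429; smaller M is more luminous → Star P.
L ratio = 10^(0.4 |ΔM|) = 10^0.572 = 3.729

Star P is more luminous, by a factor of 3.73.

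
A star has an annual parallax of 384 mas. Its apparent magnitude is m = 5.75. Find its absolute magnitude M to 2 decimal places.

p = 384 mas = 0.384″ → d = 1/p = 2.604 pc
5 log₁₀(d/10 pc) = 5 log₁₀(2.604) − 5 = -2.922
M = m − 5 log₁₀(d/10) = 5.75 + 2.922 = 8.672

M ≈ 8.67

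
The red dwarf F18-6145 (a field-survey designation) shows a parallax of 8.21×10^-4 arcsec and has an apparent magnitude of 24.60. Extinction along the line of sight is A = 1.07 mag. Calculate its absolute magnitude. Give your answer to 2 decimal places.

d = 1/p = 1/8.21×10^-4″ = 1218 pc
5 log₁₀(d/10 pc) = 5 log₁₀(1218) − 5 = 10.428
M = m − 5 log₁₀(d/10) − A = 24.60 − 10.428 − 1.07 = 13.102

M ≈ 13.10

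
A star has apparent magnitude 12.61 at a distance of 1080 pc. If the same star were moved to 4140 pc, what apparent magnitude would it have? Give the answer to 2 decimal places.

m ≈ 15.53

Flux ∝ 1/d², so Δm = 5 log₁₀(d₂/d₁) = 5 log₁₀(4140/1080) = 2.918
m₂ = m₁ + Δm = 12.61 + (2.918) = 15.528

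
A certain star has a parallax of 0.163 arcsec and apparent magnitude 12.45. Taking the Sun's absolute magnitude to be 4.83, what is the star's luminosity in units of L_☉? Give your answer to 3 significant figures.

L/L_☉ ≈ 3.37×10^-4

d = 1/p = 1/0.163″ = 6.135 pc
M = m − 5 log₁₀ d + 5 = 12.45 − 5·0.7878 + 5 = 13.511
M − M_☉ = 13.511 − 4.83 = 8.681
L/L_☉ = 10^(−0.4 × 8.681) = 3.370×10^-4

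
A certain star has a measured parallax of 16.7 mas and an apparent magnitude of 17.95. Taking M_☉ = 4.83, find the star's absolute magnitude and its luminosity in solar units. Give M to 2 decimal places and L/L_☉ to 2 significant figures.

M ≈ 14.06; L/L_☉ ≈ 2.0×10^-4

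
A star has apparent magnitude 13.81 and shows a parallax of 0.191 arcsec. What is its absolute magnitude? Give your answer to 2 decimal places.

M ≈ 15.22

d = 1/p = 1/0.191″ = 5.236 pc
5 log₁₀(d/10 pc) = 5 log₁₀(5.236) − 5 = -1.405
M = m − 5 log₁₀(d/10) = 13.81 + 1.405 = 15.215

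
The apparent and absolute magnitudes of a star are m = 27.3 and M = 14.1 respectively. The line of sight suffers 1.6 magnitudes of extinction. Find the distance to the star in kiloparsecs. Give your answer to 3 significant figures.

m − M = 5 log₁₀(d/10 pc) + A  ⇒  27.3 − (14.1) − 1.6 = 5 log₁₀(d/10)
11.600 = 5 log₁₀(d/10)
log₁₀ d = (m − M − A)/5 + 1 = 3.3200
d = 10^3.3200 = 2089 pc
= 2.089 kpc

d ≈ 2.09 kpc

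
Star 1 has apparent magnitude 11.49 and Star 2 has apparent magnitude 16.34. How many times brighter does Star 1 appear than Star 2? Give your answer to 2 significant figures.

Δm = 11.49 − (16.34) = -4.85
Flux ratio = 10^(−0.4 Δm) = 10^(−0.4 × -4.85) = 10^1.940 = 87.10

87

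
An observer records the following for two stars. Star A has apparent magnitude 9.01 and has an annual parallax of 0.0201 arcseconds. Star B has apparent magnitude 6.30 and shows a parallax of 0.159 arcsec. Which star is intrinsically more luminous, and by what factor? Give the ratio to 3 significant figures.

Star A is more luminous, by a factor of 5.16.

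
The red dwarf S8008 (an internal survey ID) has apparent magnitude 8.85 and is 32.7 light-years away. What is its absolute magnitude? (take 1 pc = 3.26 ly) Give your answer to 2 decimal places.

d = 32.7 ly / 3.26 = 10.03 pc
5 log₁₀(d/10 pc) = 5 log₁₀(10.03) − 5 = 0.007
M = m − 5 log₁₀(d/10) = 8.85 − 0.007 = 8.843

M ≈ 8.84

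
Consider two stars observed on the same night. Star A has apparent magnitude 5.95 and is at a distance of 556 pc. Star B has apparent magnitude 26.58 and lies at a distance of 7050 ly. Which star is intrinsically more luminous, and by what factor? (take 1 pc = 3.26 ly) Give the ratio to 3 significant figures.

Star A is more luminous, by a factor of 1.18×10^7.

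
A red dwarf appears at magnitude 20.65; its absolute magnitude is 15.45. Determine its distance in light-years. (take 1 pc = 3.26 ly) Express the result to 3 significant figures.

Distance modulus: m − M = 20.65 − (15.45) = 5.200
m − M = 5 log₁₀ d − 5
log₁₀ d = (m − M)/5 + 1 = 2.0400
d = 10^2.0400 = 109.6 pc
= 357.5 ly

d ≈ 357 ly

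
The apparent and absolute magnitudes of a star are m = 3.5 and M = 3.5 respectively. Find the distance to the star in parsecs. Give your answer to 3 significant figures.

Distance modulus: m − M = 3.5 − (3.5) = 0.000
m − M = 5 log₁₀ d − 5
log₁₀ d = (m − M)/5 + 1 = 1.0000
d = 10^1.0000 = 10.00 pc

d ≈ 10.0 pc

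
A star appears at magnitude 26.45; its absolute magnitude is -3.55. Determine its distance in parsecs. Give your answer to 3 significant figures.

Distance modulus: m − M = 26.45 − (-3.55) = 30.000
m − M = 5 log₁₀ d − 5
log₁₀ d = (m − M)/5 + 1 = 7.0000
d = 10^7.0000 = 1.000×10^7 pc

d ≈ 1.00×10^7 pc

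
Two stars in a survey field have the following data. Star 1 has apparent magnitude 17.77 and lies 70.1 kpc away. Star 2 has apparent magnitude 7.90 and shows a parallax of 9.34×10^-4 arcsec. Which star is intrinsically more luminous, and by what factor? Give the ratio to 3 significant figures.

Star 2 is more luminous, by a factor of 2.07.

Star 1: d = 70.1 kpc = 70100 pc
Star 1: M = m − 5 log₁₀ d + 5 = 17.77 − 5·4.8457 + 5 = -1.459
Star 2: d = 1/p = 1/9.34×10^-4″ = 1071 pc
Star 2: M = m − 5 log₁₀ d + 5 = 7.90 − 5·3.0297 + 5 = -2.248
ΔM = M_1 − M_2 = -1.459 − (-2.248) = 0.790; smaller M is more luminous → Star 2.
L ratio = 10^(0.4 |ΔM|) = 10^0.316 = 2.070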